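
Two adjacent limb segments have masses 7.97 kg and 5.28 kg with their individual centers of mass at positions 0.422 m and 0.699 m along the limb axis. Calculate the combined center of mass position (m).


COM = (m1*x1 + m2*x2) / (m1 + m2)
COM = (7.97*0.422 + 5.28*0.699) / (7.97 + 5.28)
Numerator = 7.0541
Denominator = 13.2500
COM = 0.5324


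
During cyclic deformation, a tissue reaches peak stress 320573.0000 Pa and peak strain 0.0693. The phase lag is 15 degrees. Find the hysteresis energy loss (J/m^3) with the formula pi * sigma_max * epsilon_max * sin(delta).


E_loss = pi * sigma_max * epsilon_max * sin(delta)
delta = 15 deg = 0.2618 rad
sin(delta) = 0.2588
E_loss = pi * 320573.0000 * 0.0693 * 0.2588
E_loss = 18063.6820


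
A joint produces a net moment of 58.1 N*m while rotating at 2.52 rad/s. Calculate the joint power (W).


P = M * omega
P = 58.1 * 2.52
P = 146.4120


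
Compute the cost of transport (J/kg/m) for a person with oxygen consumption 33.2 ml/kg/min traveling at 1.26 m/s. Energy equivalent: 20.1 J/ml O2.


Power per kg = VO2 * 20.1 / 60
Power per kg = 33.2 * 20.1 / 60 = 11.1220 W/kg
Cost = power_per_kg / speed
Cost = 11.1220 / 1.26
Cost = 8.8270


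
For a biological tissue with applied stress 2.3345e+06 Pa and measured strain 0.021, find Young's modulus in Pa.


E = stress / strain
E = 2.3345e+06 / 0.021
E = 1.1117e+08


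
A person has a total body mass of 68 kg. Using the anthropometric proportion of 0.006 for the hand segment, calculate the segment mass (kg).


m_segment = body_mass * fraction
m_segment = 68 * 0.006
m_segment = 0.4080


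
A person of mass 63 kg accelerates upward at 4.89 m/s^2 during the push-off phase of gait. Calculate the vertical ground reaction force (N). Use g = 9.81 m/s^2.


GRF = m * (g + a)
GRF = 63 * (9.81 + 4.89)
GRF = 63 * 14.7000
GRF = 926.1000


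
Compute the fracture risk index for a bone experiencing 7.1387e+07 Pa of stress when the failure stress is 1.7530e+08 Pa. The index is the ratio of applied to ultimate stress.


FRI = applied / ultimate
FRI = 7.1387e+07 / 1.7530e+08
FRI = 0.4072


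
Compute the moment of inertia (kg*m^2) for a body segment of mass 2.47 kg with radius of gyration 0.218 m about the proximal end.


I = m * k^2
I = 2.47 * 0.218^2
k^2 = 0.0475
I = 0.1174


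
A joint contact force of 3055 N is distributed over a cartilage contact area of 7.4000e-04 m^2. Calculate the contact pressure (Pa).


P = F / A
P = 3055 / 7.4000e-04
P = 4.1284e+06


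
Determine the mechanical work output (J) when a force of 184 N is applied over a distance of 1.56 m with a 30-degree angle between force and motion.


W = F * d * cos(theta)
theta = 30 deg = 0.5236 rad
cos(theta) = 0.8660
W = 184 * 1.56 * 0.8660
W = 248.5839


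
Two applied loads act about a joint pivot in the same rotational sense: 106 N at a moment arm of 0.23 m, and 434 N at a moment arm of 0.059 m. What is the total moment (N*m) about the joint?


M = F1 * d1 + F2 * d2
M = 106 * 0.23 + 434 * 0.059
M = 24.3800 + 25.6060
M = 49.9860


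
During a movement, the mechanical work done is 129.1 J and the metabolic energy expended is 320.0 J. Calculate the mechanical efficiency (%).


eta = (W_mech / E_meta) * 100
eta = (129.1 / 320.0) * 100
ratio = 0.4034
eta = 40.3438


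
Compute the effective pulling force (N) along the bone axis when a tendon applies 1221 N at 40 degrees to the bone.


F_eff = F_tendon * cos(theta)
theta = 40 deg = 0.6981 rad
cos(theta) = 0.7660
F_eff = 1221 * 0.7660
F_eff = 935.3403


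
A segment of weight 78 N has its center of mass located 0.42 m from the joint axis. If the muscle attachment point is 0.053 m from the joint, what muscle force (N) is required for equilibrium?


F_muscle = W * d_load / d_muscle
F_muscle = 78 * 0.42 / 0.053
Numerator = 32.7600
F_muscle = 618.1132


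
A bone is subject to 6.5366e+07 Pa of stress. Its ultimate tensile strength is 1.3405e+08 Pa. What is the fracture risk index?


FRI = applied / ultimate
FRI = 6.5366e+07 / 1.3405e+08
FRI = 0.4876


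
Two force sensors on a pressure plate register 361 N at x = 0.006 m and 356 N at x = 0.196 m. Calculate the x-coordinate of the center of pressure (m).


COP_x = (F1*x1 + F2*x2) / (F1 + F2)
COP_x = (361*0.006 + 356*0.196) / (361 + 356)
Numerator = 71.9420
Denominator = 717
COP_x = 0.1003


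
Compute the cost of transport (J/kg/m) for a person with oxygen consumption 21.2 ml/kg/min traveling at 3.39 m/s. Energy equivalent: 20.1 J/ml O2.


Power per kg = VO2 * 20.1 / 60
Power per kg = 21.2 * 20.1 / 60 = 7.1020 W/kg
Cost = power_per_kg / speed
Cost = 7.1020 / 3.39
Cost = 2.0950


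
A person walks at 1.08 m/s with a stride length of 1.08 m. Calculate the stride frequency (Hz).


f = v / stride_length
f = 1.08 / 1.08
f = 1.0000


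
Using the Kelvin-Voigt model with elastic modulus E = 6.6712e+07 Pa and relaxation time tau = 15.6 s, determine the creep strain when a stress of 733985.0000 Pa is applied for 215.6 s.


epsilon(t) = (sigma/E) * (1 - exp(-t/tau))
sigma/E = 733985.0000 / 6.6712e+07 = 0.0110
exp(-t/tau) = exp(-215.6 / 15.6) = 9.9501e-07
epsilon = 0.0110 * (1 - 9.9501e-07)
epsilon = 0.0110


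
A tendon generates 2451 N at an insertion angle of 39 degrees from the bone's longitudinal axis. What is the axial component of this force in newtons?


F_eff = F_tendon * cos(theta)
theta = 39 deg = 0.6807 rad
cos(theta) = 0.7771
F_eff = 2451 * 0.7771
F_eff = 1904.7848


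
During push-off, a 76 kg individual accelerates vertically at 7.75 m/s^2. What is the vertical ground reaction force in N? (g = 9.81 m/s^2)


GRF = m * (g + a)
GRF = 76 * (9.81 + 7.75)
GRF = 76 * 17.5600
GRF = 1334.5600


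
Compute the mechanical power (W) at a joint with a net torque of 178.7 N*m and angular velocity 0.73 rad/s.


P = M * omega
P = 178.7 * 0.73
P = 130.4510


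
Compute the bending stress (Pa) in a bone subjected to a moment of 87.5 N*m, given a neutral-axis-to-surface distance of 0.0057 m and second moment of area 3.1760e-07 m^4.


sigma = M * c / I
sigma = 87.5 * 0.0057 / 3.1760e-07
M * c = 0.4988
sigma = 1.5704e+06


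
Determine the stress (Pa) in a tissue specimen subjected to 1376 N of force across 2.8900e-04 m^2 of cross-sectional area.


stress = F / A
stress = 1376 / 2.8900e-04
stress = 4.7612e+06


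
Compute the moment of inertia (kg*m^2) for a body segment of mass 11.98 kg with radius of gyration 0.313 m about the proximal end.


I = m * k^2
I = 11.98 * 0.313^2
k^2 = 0.0980
I = 1.1737


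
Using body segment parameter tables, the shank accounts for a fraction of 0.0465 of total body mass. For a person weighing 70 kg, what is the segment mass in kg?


m_segment = body_mass * fraction
m_segment = 70 * 0.0465
m_segment = 3.2550


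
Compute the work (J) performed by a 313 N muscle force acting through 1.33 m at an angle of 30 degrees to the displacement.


W = F * d * cos(theta)
theta = 30 deg = 0.5236 rad
cos(theta) = 0.8660
W = 313 * 1.33 * 0.8660
W = 360.5177


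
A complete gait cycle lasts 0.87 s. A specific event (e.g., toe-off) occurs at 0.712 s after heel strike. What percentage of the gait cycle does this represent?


pct = (event_time / cycle_time) * 100
pct = (0.712 / 0.87) * 100
ratio = 0.8184
pct = 81.8391


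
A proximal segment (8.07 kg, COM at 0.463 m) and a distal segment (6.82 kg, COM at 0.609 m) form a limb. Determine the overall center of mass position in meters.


COM = (m1*x1 + m2*x2) / (m1 + m2)
COM = (8.07*0.463 + 6.82*0.609) / (8.07 + 6.82)
Numerator = 7.8898
Denominator = 14.8900
COM = 0.5299


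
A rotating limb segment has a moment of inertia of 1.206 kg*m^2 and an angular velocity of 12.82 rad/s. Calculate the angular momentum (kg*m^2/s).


L = I * omega
L = 1.206 * 12.82
L = 15.4609


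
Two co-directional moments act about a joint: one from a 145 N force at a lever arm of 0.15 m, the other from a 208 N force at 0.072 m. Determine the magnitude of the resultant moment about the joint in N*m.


M = F1 * d1 + F2 * d2
M = 145 * 0.15 + 208 * 0.072
M = 21.7500 + 14.9760
M = 36.7260


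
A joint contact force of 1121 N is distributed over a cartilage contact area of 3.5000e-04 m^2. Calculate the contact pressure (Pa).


P = F / A
P = 1121 / 3.5000e-04
P = 3.2029e+06


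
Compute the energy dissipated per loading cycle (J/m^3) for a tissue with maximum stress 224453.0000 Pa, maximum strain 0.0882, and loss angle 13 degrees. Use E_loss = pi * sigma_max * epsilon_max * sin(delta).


E_loss = pi * sigma_max * epsilon_max * sin(delta)
delta = 13 deg = 0.2269 rad
sin(delta) = 0.2250
E_loss = pi * 224453.0000 * 0.0882 * 0.2250
E_loss = 13990.4571


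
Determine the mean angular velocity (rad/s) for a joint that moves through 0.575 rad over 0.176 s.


omega = delta_theta / delta_t
omega = 0.575 / 0.176
omega = 3.2670


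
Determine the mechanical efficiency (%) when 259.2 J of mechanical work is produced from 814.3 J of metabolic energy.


eta = (W_mech / E_meta) * 100
eta = (259.2 / 814.3) * 100
ratio = 0.3183
eta = 31.8310


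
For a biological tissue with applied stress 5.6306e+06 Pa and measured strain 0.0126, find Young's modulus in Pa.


E = stress / strain
E = 5.6306e+06 / 0.0126
E = 4.4687e+08


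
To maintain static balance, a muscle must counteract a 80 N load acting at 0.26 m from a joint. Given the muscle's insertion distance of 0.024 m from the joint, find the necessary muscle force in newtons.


F_muscle = W * d_load / d_muscle
F_muscle = 80 * 0.26 / 0.024
Numerator = 20.8000
F_muscle = 866.6667


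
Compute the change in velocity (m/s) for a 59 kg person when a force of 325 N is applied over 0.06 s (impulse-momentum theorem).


J = F * dt = 325 * 0.06 = 19.5000 N*s
delta_v = J / m
delta_v = 19.5000 / 59
delta_v = 0.3305


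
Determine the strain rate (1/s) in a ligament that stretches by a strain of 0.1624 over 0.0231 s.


strain_rate = delta_strain / delta_t
strain_rate = 0.1624 / 0.0231
strain_rate = 7.0303


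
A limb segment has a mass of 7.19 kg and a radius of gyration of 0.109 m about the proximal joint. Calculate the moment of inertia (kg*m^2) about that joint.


I = m * k^2
I = 7.19 * 0.109^2
k^2 = 0.0119
I = 0.0854


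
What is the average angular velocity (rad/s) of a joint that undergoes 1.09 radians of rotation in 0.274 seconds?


omega = delta_theta / delta_t
omega = 1.09 / 0.274
omega = 3.9781


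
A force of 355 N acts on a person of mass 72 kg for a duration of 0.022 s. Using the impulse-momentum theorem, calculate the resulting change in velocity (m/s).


J = F * dt = 355 * 0.022 = 7.8100 N*s
delta_v = J / m
delta_v = 7.8100 / 72
delta_v = 0.1085


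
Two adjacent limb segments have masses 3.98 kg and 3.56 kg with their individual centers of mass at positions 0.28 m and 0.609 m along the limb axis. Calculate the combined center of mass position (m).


COM = (m1*x1 + m2*x2) / (m1 + m2)
COM = (3.98*0.28 + 3.56*0.609) / (3.98 + 3.56)
Numerator = 3.2824
Denominator = 7.5400
COM = 0.4353


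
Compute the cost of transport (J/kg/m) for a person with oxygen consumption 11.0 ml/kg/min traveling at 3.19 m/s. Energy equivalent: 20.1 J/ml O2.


Power per kg = VO2 * 20.1 / 60
Power per kg = 11.0 * 20.1 / 60 = 3.6850 W/kg
Cost = power_per_kg / speed
Cost = 3.6850 / 3.19
Cost = 1.1552


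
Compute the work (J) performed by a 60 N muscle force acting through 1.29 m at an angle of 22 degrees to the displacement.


W = F * d * cos(theta)
theta = 22 deg = 0.3840 rad
cos(theta) = 0.9272
W = 60 * 1.29 * 0.9272
W = 71.7640


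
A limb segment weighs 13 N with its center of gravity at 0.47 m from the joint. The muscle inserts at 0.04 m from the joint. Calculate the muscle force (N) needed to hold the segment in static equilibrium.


F_muscle = W * d_load / d_muscle
F_muscle = 13 * 0.47 / 0.04
Numerator = 6.1100
F_muscle = 152.7500


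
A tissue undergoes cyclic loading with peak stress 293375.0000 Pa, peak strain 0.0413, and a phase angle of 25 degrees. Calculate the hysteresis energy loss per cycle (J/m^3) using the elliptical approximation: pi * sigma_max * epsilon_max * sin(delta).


E_loss = pi * sigma_max * epsilon_max * sin(delta)
delta = 25 deg = 0.4363 rad
sin(delta) = 0.4226
E_loss = pi * 293375.0000 * 0.0413 * 0.4226
E_loss = 16086.8602


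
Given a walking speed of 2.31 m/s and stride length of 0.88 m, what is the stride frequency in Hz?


f = v / stride_length
f = 2.31 / 0.88
f = 2.6250


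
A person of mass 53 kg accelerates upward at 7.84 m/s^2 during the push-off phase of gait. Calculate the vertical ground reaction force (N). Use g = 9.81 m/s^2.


GRF = m * (g + a)
GRF = 53 * (9.81 + 7.84)
GRF = 53 * 17.6500
GRF = 935.4500


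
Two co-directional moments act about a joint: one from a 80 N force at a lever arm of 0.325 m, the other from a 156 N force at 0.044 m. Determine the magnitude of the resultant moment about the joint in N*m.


M = F1 * d1 + F2 * d2
M = 80 * 0.325 + 156 * 0.044
M = 26.0000 + 6.8640
M = 32.8640


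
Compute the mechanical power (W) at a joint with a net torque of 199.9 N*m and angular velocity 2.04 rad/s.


P = M * omega
P = 199.9 * 2.04
P = 407.7960


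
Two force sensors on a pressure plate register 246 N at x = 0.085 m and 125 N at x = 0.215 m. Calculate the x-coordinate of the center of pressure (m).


COP_x = (F1*x1 + F2*x2) / (F1 + F2)
COP_x = (246*0.085 + 125*0.215) / (246 + 125)
Numerator = 47.7850
Denominator = 371
COP_x = 0.1288


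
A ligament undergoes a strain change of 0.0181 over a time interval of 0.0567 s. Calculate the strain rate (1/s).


strain_rate = delta_strain / delta_t
strain_rate = 0.0181 / 0.0567
strain_rate = 0.3192


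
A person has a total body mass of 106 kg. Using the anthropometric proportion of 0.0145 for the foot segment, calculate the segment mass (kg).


m_segment = body_mass * fraction
m_segment = 106 * 0.0145
m_segment = 1.5370


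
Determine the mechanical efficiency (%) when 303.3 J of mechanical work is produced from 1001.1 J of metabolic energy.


eta = (W_mech / E_meta) * 100
eta = (303.3 / 1001.1) * 100
ratio = 0.3030
eta = 30.2967


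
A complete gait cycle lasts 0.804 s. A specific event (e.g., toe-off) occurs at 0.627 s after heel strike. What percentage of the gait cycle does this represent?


pct = (event_time / cycle_time) * 100
pct = (0.627 / 0.804) * 100
ratio = 0.7799
pct = 77.9851


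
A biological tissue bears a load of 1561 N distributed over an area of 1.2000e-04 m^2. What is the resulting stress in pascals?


stress = F / A
stress = 1561 / 1.2000e-04
stress = 1.3008e+07


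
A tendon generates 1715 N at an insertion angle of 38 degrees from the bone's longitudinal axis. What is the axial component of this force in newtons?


F_eff = F_tendon * cos(theta)
theta = 38 deg = 0.6632 rad
cos(theta) = 0.7880
F_eff = 1715 * 0.7880
F_eff = 1351.4384


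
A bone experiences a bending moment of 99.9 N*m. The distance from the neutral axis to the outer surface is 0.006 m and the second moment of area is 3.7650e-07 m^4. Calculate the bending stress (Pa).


sigma = M * c / I
sigma = 99.9 * 0.006 / 3.7650e-07
M * c = 0.5994
sigma = 1.5920e+06


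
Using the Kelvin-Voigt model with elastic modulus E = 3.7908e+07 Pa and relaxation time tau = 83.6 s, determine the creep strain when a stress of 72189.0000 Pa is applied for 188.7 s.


epsilon(t) = (sigma/E) * (1 - exp(-t/tau))
sigma/E = 72189.0000 / 3.7908e+07 = 0.0019
exp(-t/tau) = exp(-188.7 / 83.6) = 0.1046
epsilon = 0.0019 * (1 - 0.1046)
epsilon = 0.0017


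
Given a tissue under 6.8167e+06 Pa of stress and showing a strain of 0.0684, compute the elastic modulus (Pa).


E = stress / strain
E = 6.8167e+06 / 0.0684
E = 9.9659e+07


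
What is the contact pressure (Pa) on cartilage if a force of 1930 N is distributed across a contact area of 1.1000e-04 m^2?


P = F / A
P = 1930 / 1.1000e-04
P = 1.7545e+07


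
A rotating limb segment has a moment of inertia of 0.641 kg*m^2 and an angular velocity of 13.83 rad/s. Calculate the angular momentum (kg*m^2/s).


L = I * omega
L = 0.641 * 13.83
L = 8.8650


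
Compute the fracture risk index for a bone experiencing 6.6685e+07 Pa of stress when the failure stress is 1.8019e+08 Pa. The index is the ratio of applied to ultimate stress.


FRI = applied / ultimate
FRI = 6.6685e+07 / 1.8019e+08
FRI = 0.3701


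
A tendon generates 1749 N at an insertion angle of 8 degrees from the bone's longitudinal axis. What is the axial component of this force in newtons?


F_eff = F_tendon * cos(theta)
theta = 8 deg = 0.1396 rad
cos(theta) = 0.9903
F_eff = 1749 * 0.9903
F_eff = 1731.9789


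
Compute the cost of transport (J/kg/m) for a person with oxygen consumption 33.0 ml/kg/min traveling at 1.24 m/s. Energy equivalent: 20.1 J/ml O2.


Power per kg = VO2 * 20.1 / 60
Power per kg = 33.0 * 20.1 / 60 = 11.0550 W/kg
Cost = power_per_kg / speed
Cost = 11.0550 / 1.24
Cost = 8.9153


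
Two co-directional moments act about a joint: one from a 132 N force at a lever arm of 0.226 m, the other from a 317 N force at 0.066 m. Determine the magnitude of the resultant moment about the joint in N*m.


M = F1 * d1 + F2 * d2
M = 132 * 0.226 + 317 * 0.066
M = 29.8320 + 20.9220
M = 50.7540


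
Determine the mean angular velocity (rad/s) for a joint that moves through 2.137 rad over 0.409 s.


omega = delta_theta / delta_t
omega = 2.137 / 0.409
omega = 5.2249


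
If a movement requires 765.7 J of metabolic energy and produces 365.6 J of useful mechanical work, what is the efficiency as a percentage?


eta = (W_mech / E_meta) * 100
eta = (365.6 / 765.7) * 100
ratio = 0.4775
eta = 47.7472


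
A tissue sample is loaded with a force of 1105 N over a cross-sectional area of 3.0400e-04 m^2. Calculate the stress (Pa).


stress = F / A
stress = 1105 / 3.0400e-04
stress = 3.6349e+06


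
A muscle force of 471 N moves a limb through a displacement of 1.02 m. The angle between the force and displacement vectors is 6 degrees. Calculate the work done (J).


W = F * d * cos(theta)
theta = 6 deg = 0.1047 rad
cos(theta) = 0.9945
W = 471 * 1.02 * 0.9945
W = 477.7882


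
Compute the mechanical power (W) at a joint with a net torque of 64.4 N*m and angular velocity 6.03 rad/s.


P = M * omega
P = 64.4 * 6.03
P = 388.3320


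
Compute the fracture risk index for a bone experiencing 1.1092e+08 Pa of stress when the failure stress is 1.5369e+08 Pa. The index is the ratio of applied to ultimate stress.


FRI = applied / ultimate
FRI = 1.1092e+08 / 1.5369e+08
FRI = 0.7217


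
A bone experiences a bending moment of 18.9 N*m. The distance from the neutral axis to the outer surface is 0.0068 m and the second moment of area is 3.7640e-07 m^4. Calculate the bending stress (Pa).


sigma = M * c / I
sigma = 18.9 * 0.0068 / 3.7640e-07
M * c = 0.1285
sigma = 341445.2710


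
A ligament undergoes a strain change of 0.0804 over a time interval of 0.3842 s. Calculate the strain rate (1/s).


strain_rate = delta_strain / delta_t
strain_rate = 0.0804 / 0.3842
strain_rate = 0.2093


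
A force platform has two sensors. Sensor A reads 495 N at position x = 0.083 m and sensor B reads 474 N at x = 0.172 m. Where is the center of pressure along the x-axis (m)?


COP_x = (F1*x1 + F2*x2) / (F1 + F2)
COP_x = (495*0.083 + 474*0.172) / (495 + 474)
Numerator = 122.6130
Denominator = 969
COP_x = 0.1265


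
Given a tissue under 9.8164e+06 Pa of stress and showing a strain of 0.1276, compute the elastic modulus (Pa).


E = stress / strain
E = 9.8164e+06 / 0.1276
E = 7.6931e+07


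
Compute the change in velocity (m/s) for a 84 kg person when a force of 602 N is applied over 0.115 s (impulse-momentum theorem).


J = F * dt = 602 * 0.115 = 69.2300 N*s
delta_v = J / m
delta_v = 69.2300 / 84
delta_v = 0.8242


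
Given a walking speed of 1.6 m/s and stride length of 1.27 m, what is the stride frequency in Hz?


f = v / stride_length
f = 1.6 / 1.27
f = 1.2598


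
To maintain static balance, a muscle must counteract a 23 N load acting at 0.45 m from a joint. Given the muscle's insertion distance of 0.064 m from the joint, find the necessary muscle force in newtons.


F_muscle = W * d_load / d_muscle
F_muscle = 23 * 0.45 / 0.064
Numerator = 10.3500
F_muscle = 161.7188


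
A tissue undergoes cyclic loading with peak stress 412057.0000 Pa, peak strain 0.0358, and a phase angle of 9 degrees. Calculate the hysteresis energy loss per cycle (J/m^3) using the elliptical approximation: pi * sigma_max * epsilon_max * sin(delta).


E_loss = pi * sigma_max * epsilon_max * sin(delta)
delta = 9 deg = 0.1571 rad
sin(delta) = 0.1564
E_loss = pi * 412057.0000 * 0.0358 * 0.1564
E_loss = 7249.7434


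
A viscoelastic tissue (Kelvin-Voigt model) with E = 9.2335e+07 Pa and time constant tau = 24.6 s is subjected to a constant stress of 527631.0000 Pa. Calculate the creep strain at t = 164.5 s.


epsilon(t) = (sigma/E) * (1 - exp(-t/tau))
sigma/E = 527631.0000 / 9.2335e+07 = 0.0057
exp(-t/tau) = exp(-164.5 / 24.6) = 0.0012
epsilon = 0.0057 * (1 - 0.0012)
epsilon = 0.0057


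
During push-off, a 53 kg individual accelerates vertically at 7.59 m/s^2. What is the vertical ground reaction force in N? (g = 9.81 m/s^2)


GRF = m * (g + a)
GRF = 53 * (9.81 + 7.59)
GRF = 53 * 17.4000
GRF = 922.2000


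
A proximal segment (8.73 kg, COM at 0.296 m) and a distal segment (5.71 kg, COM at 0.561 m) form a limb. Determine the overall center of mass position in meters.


COM = (m1*x1 + m2*x2) / (m1 + m2)
COM = (8.73*0.296 + 5.71*0.561) / (8.73 + 5.71)
Numerator = 5.7874
Denominator = 14.4400
COM = 0.4008


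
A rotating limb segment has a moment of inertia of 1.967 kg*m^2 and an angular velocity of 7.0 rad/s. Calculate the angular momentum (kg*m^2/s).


L = I * omega
L = 1.967 * 7.0
L = 13.7690


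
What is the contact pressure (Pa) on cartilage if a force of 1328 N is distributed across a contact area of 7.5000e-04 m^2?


P = F / A
P = 1328 / 7.5000e-04
P = 1.7707e+06


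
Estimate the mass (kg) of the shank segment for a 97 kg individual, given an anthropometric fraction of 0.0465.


m_segment = body_mass * fraction
m_segment = 97 * 0.0465
m_segment = 4.5105


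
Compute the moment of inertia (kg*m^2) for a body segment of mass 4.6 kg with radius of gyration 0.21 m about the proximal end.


I = m * k^2
I = 4.6 * 0.21^2
k^2 = 0.0441
I = 0.2029


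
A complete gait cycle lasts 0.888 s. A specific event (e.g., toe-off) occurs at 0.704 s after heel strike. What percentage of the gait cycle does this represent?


pct = (event_time / cycle_time) * 100
pct = (0.704 / 0.888) * 100
ratio = 0.7928
pct = 79.2793


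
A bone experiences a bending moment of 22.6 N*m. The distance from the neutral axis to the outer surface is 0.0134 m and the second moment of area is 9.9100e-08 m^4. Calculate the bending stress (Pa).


sigma = M * c / I
sigma = 22.6 * 0.0134 / 9.9100e-08
M * c = 0.3028
sigma = 3.0559e+06


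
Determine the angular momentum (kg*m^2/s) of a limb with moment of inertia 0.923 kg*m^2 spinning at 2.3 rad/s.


L = I * omega
L = 0.923 * 2.3
L = 2.1229


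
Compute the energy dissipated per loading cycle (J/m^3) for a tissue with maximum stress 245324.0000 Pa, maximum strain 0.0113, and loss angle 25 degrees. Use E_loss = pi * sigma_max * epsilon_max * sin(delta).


E_loss = pi * sigma_max * epsilon_max * sin(delta)
delta = 25 deg = 0.4363 rad
sin(delta) = 0.4226
E_loss = pi * 245324.0000 * 0.0113 * 0.4226
E_loss = 3680.5830


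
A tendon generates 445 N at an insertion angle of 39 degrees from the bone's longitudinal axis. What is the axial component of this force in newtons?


F_eff = F_tendon * cos(theta)
theta = 39 deg = 0.6807 rad
cos(theta) = 0.7771
F_eff = 445 * 0.7771
F_eff = 345.8300


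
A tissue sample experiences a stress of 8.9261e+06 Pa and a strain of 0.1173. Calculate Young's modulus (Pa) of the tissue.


E = stress / strain
E = 8.9261e+06 / 0.1173
E = 7.6096e+07


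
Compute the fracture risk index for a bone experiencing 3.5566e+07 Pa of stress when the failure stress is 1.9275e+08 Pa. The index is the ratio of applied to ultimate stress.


FRI = applied / ultimate
FRI = 3.5566e+07 / 1.9275e+08
FRI = 0.1845


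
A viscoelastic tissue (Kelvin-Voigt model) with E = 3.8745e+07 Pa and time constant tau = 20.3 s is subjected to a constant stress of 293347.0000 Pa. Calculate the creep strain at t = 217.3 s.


epsilon(t) = (sigma/E) * (1 - exp(-t/tau))
sigma/E = 293347.0000 / 3.8745e+07 = 0.0076
exp(-t/tau) = exp(-217.3 / 20.3) = 2.2445e-05
epsilon = 0.0076 * (1 - 2.2445e-05)
epsilon = 0.0076


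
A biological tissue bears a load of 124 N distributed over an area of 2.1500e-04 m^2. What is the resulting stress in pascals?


stress = F / A
stress = 124 / 2.1500e-04
stress = 576744.1860


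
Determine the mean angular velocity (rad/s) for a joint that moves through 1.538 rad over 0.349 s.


omega = delta_theta / delta_t
omega = 1.538 / 0.349
omega = 4.4069


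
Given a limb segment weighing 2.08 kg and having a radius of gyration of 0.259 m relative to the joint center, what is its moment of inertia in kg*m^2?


I = m * k^2
I = 2.08 * 0.259^2
k^2 = 0.0671
I = 0.1395


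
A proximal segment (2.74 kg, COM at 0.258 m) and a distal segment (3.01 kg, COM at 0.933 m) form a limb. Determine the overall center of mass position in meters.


COM = (m1*x1 + m2*x2) / (m1 + m2)
COM = (2.74*0.258 + 3.01*0.933) / (2.74 + 3.01)
Numerator = 3.5152
Denominator = 5.7500
COM = 0.6113


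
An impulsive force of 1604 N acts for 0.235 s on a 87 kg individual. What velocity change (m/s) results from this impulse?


J = F * dt = 1604 * 0.235 = 376.9400 N*s
delta_v = J / m
delta_v = 376.9400 / 87
delta_v = 4.3326


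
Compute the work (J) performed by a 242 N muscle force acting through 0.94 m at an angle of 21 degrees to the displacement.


W = F * d * cos(theta)
theta = 21 deg = 0.3665 rad
cos(theta) = 0.9336
W = 242 * 0.94 * 0.9336
W = 212.3709


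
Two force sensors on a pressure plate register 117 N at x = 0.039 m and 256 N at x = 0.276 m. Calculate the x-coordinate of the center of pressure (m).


COP_x = (F1*x1 + F2*x2) / (F1 + F2)
COP_x = (117*0.039 + 256*0.276) / (117 + 256)
Numerator = 75.2190
Denominator = 373
COP_x = 0.2017


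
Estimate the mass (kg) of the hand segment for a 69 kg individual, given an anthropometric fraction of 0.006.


m_segment = body_mass * fraction
m_segment = 69 * 0.006
m_segment = 0.4140


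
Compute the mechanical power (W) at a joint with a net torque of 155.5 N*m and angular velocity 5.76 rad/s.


P = M * omega
P = 155.5 * 5.76
P = 895.6800


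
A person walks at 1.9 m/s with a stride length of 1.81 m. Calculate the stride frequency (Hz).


f = v / stride_length
f = 1.9 / 1.81
f = 1.0497


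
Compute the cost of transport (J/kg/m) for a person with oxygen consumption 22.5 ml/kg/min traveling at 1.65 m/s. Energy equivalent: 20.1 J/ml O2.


Power per kg = VO2 * 20.1 / 60
Power per kg = 22.5 * 20.1 / 60 = 7.5375 W/kg
Cost = power_per_kg / speed
Cost = 7.5375 / 1.65
Cost = 4.5682


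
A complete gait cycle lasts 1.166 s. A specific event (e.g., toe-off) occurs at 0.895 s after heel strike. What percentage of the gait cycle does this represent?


pct = (event_time / cycle_time) * 100
pct = (0.895 / 1.166) * 100
ratio = 0.7676
pct = 76.7581


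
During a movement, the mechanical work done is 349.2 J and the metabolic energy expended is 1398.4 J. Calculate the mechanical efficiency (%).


eta = (W_mech / E_meta) * 100
eta = (349.2 / 1398.4) * 100
ratio = 0.2497
eta = 24.9714


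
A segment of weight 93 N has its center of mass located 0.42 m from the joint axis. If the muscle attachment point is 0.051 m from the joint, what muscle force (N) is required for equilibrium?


F_muscle = W * d_load / d_muscle
F_muscle = 93 * 0.42 / 0.051
Numerator = 39.0600
F_muscle = 765.8824


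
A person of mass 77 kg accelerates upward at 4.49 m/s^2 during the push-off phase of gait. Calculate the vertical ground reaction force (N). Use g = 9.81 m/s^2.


GRF = m * (g + a)
GRF = 77 * (9.81 + 4.49)
GRF = 77 * 14.3000
GRF = 1101.1000


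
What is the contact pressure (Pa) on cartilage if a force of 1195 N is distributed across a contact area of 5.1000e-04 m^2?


P = F / A
P = 1195 / 5.1000e-04
P = 2.3431e+06


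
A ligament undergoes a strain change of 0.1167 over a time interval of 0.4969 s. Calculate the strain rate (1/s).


strain_rate = delta_strain / delta_t
strain_rate = 0.1167 / 0.4969
strain_rate = 0.2349


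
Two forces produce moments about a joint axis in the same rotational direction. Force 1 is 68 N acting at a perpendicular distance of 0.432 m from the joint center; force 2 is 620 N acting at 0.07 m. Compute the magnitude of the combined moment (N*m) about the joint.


M = F1 * d1 + F2 * d2
M = 68 * 0.432 + 620 * 0.07
M = 29.3760 + 43.4000
M = 72.7760


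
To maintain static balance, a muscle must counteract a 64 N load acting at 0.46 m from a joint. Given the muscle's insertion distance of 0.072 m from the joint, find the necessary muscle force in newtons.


F_muscle = W * d_load / d_muscle
F_muscle = 64 * 0.46 / 0.072
Numerator = 29.4400
F_muscle = 408.8889


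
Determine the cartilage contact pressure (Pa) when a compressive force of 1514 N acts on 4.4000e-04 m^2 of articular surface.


P = F / A
P = 1514 / 4.4000e-04
P = 3.4409e+06


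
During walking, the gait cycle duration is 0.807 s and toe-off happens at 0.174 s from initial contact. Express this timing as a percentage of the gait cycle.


pct = (event_time / cycle_time) * 100
pct = (0.174 / 0.807) * 100
ratio = 0.2156
pct = 21.5613


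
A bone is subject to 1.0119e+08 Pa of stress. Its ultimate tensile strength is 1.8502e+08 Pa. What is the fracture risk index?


FRI = applied / ultimate
FRI = 1.0119e+08 / 1.8502e+08
FRI = 0.5469


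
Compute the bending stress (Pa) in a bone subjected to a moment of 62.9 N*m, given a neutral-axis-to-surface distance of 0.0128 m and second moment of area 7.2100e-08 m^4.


sigma = M * c / I
sigma = 62.9 * 0.0128 / 7.2100e-08
M * c = 0.8051
sigma = 1.1167e+07


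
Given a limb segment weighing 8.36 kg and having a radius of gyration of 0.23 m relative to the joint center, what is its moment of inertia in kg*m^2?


I = m * k^2
I = 8.36 * 0.23^2
k^2 = 0.0529
I = 0.4422


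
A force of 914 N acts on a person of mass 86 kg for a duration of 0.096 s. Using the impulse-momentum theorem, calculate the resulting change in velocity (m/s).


J = F * dt = 914 * 0.096 = 87.7440 N*s
delta_v = J / m
delta_v = 87.7440 / 86
delta_v = 1.0203


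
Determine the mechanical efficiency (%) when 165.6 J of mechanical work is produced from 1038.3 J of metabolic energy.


eta = (W_mech / E_meta) * 100
eta = (165.6 / 1038.3) * 100
ratio = 0.1595
eta = 15.9491


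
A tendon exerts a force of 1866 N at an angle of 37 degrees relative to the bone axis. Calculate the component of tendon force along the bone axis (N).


F_eff = F_tendon * cos(theta)
theta = 37 deg = 0.6458 rad
cos(theta) = 0.7986
F_eff = 1866 * 0.7986
F_eff = 1490.2539


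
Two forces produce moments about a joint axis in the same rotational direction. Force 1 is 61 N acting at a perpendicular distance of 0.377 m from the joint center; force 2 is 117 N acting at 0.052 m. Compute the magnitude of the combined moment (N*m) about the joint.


M = F1 * d1 + F2 * d2
M = 61 * 0.377 + 117 * 0.052
M = 22.9970 + 6.0840
M = 29.0810


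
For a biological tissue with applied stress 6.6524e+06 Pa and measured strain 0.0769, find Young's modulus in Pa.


E = stress / strain
E = 6.6524e+06 / 0.0769
E = 8.6507e+07


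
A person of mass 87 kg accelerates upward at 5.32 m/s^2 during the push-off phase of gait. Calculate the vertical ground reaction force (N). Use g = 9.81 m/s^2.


GRF = m * (g + a)
GRF = 87 * (9.81 + 5.32)
GRF = 87 * 15.1300
GRF = 1316.3100


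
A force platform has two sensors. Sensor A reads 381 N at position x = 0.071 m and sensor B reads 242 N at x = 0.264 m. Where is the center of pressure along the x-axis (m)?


COP_x = (F1*x1 + F2*x2) / (F1 + F2)
COP_x = (381*0.071 + 242*0.264) / (381 + 242)
Numerator = 90.9390
Denominator = 623
COP_x = 0.1460


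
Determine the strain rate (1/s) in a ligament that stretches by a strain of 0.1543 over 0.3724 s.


strain_rate = delta_strain / delta_t
strain_rate = 0.1543 / 0.3724
strain_rate = 0.4143


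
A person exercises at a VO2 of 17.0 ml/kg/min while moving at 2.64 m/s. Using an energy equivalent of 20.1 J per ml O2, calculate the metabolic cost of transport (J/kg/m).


Power per kg = VO2 * 20.1 / 60
Power per kg = 17.0 * 20.1 / 60 = 5.6950 W/kg
Cost = power_per_kg / speed
Cost = 5.6950 / 2.64
Cost = 2.1572


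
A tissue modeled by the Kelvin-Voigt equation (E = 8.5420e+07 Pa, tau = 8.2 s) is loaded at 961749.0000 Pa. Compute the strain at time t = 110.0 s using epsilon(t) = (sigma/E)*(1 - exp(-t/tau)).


epsilon(t) = (sigma/E) * (1 - exp(-t/tau))
sigma/E = 961749.0000 / 8.5420e+07 = 0.0113
exp(-t/tau) = exp(-110.0 / 8.2) = 1.4931e-06
epsilon = 0.0113 * (1 - 1.4931e-06)
epsilon = 0.0113


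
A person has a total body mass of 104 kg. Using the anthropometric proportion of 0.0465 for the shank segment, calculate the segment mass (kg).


m_segment = body_mass * fraction
m_segment = 104 * 0.0465
m_segment = 4.8360


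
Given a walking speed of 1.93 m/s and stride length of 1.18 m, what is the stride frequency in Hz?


f = v / stride_length
f = 1.93 / 1.18
f = 1.6356


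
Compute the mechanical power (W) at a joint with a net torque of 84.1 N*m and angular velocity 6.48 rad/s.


P = M * omega
P = 84.1 * 6.48
P = 544.9680


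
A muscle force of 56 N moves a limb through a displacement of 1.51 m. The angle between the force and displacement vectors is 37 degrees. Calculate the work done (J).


W = F * d * cos(theta)
theta = 37 deg = 0.6458 rad
cos(theta) = 0.7986
W = 56 * 1.51 * 0.7986
W = 67.5326


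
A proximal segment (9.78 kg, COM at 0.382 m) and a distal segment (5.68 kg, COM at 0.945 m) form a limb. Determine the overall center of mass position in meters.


COM = (m1*x1 + m2*x2) / (m1 + m2)
COM = (9.78*0.382 + 5.68*0.945) / (9.78 + 5.68)
Numerator = 9.1036
Denominator = 15.4600
COM = 0.5888


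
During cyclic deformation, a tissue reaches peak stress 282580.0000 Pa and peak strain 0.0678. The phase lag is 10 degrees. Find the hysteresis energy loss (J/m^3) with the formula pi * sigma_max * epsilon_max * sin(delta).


E_loss = pi * sigma_max * epsilon_max * sin(delta)
delta = 10 deg = 0.1745 rad
sin(delta) = 0.1736
E_loss = pi * 282580.0000 * 0.0678 * 0.1736
E_loss = 10451.8030


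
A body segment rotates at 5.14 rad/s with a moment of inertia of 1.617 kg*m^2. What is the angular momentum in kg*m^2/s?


L = I * omega
L = 1.617 * 5.14
L = 8.3114


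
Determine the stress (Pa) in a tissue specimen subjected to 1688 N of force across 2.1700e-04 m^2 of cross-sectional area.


stress = F / A
stress = 1688 / 2.1700e-04
stress = 7.7788e+06


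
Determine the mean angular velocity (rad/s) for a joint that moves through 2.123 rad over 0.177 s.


omega = delta_theta / delta_t
omega = 2.123 / 0.177
omega = 11.9944


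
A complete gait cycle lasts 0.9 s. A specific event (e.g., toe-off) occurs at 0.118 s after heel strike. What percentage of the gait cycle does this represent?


pct = (event_time / cycle_time) * 100
pct = (0.118 / 0.9) * 100
ratio = 0.1311
pct = 13.1111


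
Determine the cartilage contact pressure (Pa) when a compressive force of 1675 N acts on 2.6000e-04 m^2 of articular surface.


P = F / A
P = 1675 / 2.6000e-04
P = 6.4423e+06


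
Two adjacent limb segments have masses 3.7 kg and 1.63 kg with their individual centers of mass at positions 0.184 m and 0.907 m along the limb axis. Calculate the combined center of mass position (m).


COM = (m1*x1 + m2*x2) / (m1 + m2)
COM = (3.7*0.184 + 1.63*0.907) / (3.7 + 1.63)
Numerator = 2.1592
Denominator = 5.3300
COM = 0.4051


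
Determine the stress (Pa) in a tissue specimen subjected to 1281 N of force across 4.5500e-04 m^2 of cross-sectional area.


stress = F / A
stress = 1281 / 4.5500e-04
stress = 2.8154e+06


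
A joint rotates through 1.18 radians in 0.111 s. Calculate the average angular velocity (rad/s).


omega = delta_theta / delta_t
omega = 1.18 / 0.111
omega = 10.6306


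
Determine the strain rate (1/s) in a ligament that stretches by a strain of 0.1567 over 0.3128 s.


strain_rate = delta_strain / delta_t
strain_rate = 0.1567 / 0.3128
strain_rate = 0.5010


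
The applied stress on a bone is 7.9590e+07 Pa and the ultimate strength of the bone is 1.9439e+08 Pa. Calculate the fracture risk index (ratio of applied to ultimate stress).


FRI = applied / ultimate
FRI = 7.9590e+07 / 1.9439e+08
FRI = 0.4094


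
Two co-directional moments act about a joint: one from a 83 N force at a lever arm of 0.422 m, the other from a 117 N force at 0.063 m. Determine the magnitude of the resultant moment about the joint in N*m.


M = F1 * d1 + F2 * d2
M = 83 * 0.422 + 117 * 0.063
M = 35.0260 + 7.3710
M = 42.3970


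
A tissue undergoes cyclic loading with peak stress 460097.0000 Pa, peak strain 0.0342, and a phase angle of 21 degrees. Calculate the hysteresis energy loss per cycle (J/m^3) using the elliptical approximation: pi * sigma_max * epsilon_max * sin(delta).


E_loss = pi * sigma_max * epsilon_max * sin(delta)
delta = 21 deg = 0.3665 rad
sin(delta) = 0.3584
E_loss = pi * 460097.0000 * 0.0342 * 0.3584
E_loss = 17715.5460


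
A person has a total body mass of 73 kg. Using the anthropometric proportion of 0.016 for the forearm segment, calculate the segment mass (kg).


m_segment = body_mass * fraction
m_segment = 73 * 0.016
m_segment = 1.1680


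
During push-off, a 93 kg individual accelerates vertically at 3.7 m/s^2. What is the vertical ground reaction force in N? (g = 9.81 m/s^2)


GRF = m * (g + a)
GRF = 93 * (9.81 + 3.7)
GRF = 93 * 13.5100
GRF = 1256.4300


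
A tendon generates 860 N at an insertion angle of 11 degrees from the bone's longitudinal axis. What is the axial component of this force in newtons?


F_eff = F_tendon * cos(theta)
theta = 11 deg = 0.1920 rad
cos(theta) = 0.9816
F_eff = 860 * 0.9816
F_eff = 844.1994


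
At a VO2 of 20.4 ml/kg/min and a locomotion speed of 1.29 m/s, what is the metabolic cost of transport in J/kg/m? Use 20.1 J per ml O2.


Power per kg = VO2 * 20.1 / 60
Power per kg = 20.4 * 20.1 / 60 = 6.8340 W/kg
Cost = power_per_kg / speed
Cost = 6.8340 / 1.29
Cost = 5.2977


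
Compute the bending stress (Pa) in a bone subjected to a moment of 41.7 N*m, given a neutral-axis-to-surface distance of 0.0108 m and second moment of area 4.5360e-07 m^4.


sigma = M * c / I
sigma = 41.7 * 0.0108 / 4.5360e-07
M * c = 0.4504
sigma = 992857.1429


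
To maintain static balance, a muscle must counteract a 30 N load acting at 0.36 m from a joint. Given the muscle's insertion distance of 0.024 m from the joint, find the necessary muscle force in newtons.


F_muscle = W * d_load / d_muscle
F_muscle = 30 * 0.36 / 0.024
Numerator = 10.8000
F_muscle = 450.0000


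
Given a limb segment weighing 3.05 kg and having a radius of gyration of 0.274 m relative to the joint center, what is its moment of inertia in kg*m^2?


I = m * k^2
I = 3.05 * 0.274^2
k^2 = 0.0751
I = 0.2290


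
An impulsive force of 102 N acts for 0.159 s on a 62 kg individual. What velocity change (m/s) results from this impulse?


J = F * dt = 102 * 0.159 = 16.2180 N*s
delta_v = J / m
delta_v = 16.2180 / 62
delta_v = 0.2616
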